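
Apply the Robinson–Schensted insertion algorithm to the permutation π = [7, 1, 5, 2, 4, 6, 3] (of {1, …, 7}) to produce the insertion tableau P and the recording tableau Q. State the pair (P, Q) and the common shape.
P = [1, 2, 3, 6] / [4] / [5] / [7];  Q = [1, 3, 5, 6] / [2] / [4] / [7];  common shape = (4, 1, 1, 1)

Row-insert the values π_1, π_2, … into P one at a time, bumping the leftmost entry strictly greater than the inserted value down to the next row. The recording tableau Q records, in position (i, j), the step at which that cell was added to P.
  Insert 7 (step 1): P = [7];  Q = [1]
  Insert 1 (step 2): P = [1] / [7];  Q = [1] / [2]
  Insert 5 (step 3): P = [1, 5] / [7];  Q = [1, 3] / [2]
  Insert 2 (step 4): P = [1, 2] / [5] / [7];  Q = [1, 3] / [2] / [4]
  Insert 4 (step 5): P = [1, 2, 4] / [5] / [7];  Q = [1, 3, 5] / [2] / [4]
  Insert 6 (step 6): P = [1, 2, 4, 6] / [5] / [7];  Q = [1, 3, 5, 6] / [2] / [4]
  Insert 3 (step 7): P = [1, 2, 3, 6] / [4] / [5] / [7];  Q = [1, 3, 5, 6] / [2] / [4] / [7]
Final shape: (4, 1, 1, 1).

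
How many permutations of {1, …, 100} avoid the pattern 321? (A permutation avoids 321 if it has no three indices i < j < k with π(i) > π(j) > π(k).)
C_100 = 896519947090131496687170070074100632420837521538745909320

These 321-avoiding permutations are counted by the Catalan number C_n = (1/(n + 1)) · C(2n, n). For n = 100: C_100 = (1/101) · C(200, 100) = 90548514656103281165404177077484163874504589675413336841320/101 = 896519947090131496687170070074100632420837521538745909320.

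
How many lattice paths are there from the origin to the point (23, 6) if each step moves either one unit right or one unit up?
Number of paths = 475020

A monotone lattice path from (0, 0) to (23, 6) consists of 23 east steps and 6 north steps in some order, so it is determined by which 23 of the 29 steps are east. The count is C(29, 23) = 475020.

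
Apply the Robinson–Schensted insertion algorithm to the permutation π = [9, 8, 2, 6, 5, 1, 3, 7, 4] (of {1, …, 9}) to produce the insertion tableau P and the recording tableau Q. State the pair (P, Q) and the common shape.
P = [1, 3, 4] / [2, 5, 7] / [6] / [8] / [9];  Q = [1, 4, 8] / [2, 7, 9] / [3] / [5] / [6];  common shape = (3, 3, 1, 1, 1)

Row-insert the values π_1, π_2, … into P one at a time, bumping the leftmost entry strictly greater than the inserted value down to the next row. The recording tableau Q records, in position (i, j), the step at which that cell was added to P.
  Insert 9 (step 1): P = [9];  Q = [1]
  Insert 8 (step 2): P = [8] / [9];  Q = [1] / [2]
  Insert 2 (step 3): P = [2] / [8] / [9];  Q = [1] / [2] / [3]
  Insert 6 (step 4): P = [2, 6] / [8] / [9];  Q = [1, 4] / [2] / [3]
  Insert 5 (step 5): P = [2, 5] / [6] / [8] / [9];  Q = [1, 4] / [2] / [3] / [5]
  Insert 1 (step 6): P = [1, 5] / [2] / [6] / [8] / [9];  Q = [1, 4] / [2] / [3] / [5] / [6]
  Insert 3 (step 7): P = [1, 3] / [2, 5] / [6] / [8] / [9];  Q = [1, 4] / [2, 7] / [3] / [5] / [6]
  Insert 7 (step 8): P = [1, 3, 7] / [2, 5] / [6] / [8] / [9];  Q = [1, 4, 8] / [2, 7] / [3] / [5] / [6]
  Insert 4 (step 9): P = [1, 3, 4] / [2, 5, 7] / [6] / [8] / [9];  Q = [1, 4, 8] / [2, 7, 9] / [3] / [5] / [6]
Final shape: (3, 3, 1, 1, 1).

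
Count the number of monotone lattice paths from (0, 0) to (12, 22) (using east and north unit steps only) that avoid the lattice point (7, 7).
Number of paths = 495144312

Total paths from (0, 0) to (12, 22): C(34, 12) = 548354040. Paths through (7, 7): (paths (0, 0) → (7, 7)) × (paths (7, 7) → (12, 22)) = C(14, 7) · C(20, 5) = 3432 · 15504 = 53209728. Avoidance count = 548354040 − 53209728 = 495144312.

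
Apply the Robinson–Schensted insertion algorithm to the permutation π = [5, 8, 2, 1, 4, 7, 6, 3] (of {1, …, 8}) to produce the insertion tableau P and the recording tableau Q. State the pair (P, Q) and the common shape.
P = [1, 3, 6] / [2, 4] / [5, 7] / [8];  Q = [1, 2, 6] / [3, 5] / [4, 7] / [8];  common shape = (3, 2, 2, 1)

Row-insert the values π_1, π_2, … into P one at a time, bumping the leftmost entry strictly greater than the inserted value down to the next row. The recording tableau Q records, in position (i, j), the step at which that cell was added to P.
  Insert 5 (step 1): P = [5];  Q = [1]
  Insert 8 (step 2): P = [5, 8];  Q = [1, 2]
  Insert 2 (step 3): P = [2, 8] / [5];  Q = [1, 2] / [3]
  Insert 1 (step 4): P = [1, 8] / [2] / [5];  Q = [1, 2] / [3] / [4]
  Insert 4 (step 5): P = [1, 4] / [2, 8] / [5];  Q = [1, 2] / [3, 5] / [4]
  Insert 7 (step 6): P = [1, 4, 7] / [2, 8] / [5];  Q = [1, 2, 6] / [3, 5] / [4]
  Insert 6 (step 7): P = [1, 4, 6] / [2, 7] / [5, 8];  Q = [1, 2, 6] / [3, 5] / [4, 7]
  Insert 3 (step 8): P = [1, 3, 6] / [2, 4] / [5, 7] / [8];  Q = [1, 2, 6] / [3, 5] / [4, 7] / [8]
Final shape: (3, 2, 2, 1).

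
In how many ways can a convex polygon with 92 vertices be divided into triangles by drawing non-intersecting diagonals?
C_90 = 1000134600800354781929399250536541864362461089950800

These polygon triangulations are counted by the Catalan number C_n = (1/(n + 1)) · C(2n, n). For n = 90: C_90 = (1/91) · C(180, 90) = 91012248672832285155575331798825309656983959185522800/91 = 1000134600800354781929399250536541864362461089950800.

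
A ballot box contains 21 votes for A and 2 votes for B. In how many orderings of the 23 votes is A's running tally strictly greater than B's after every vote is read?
Strict-lead orderings = 209

Total orderings of the 23 votes with 21 for A: C(23, 21) = 253. By the Bertrand ballot formula (Cycle Lemma / reflection principle), the number of orderings in which A is strictly ahead of B throughout is (p − q)/(p + q) · C(p + q, p) = (21 − 2)/(21 + 2) · 253 = 209.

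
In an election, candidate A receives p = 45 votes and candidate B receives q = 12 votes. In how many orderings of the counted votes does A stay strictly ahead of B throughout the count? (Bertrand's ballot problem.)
Strict-lead orderings = 409481092020

Total orderings of the 57 votes with 45 for A: C(57, 45) = 707285522580. By the Bertrand ballot formula (Cycle Lemma / reflection principle), the number of orderings in which A is strictly ahead of B throughout is (p − q)/(p + q) · C(p + q, p) = (45 − 12)/(45 + 12) · 707285522580 = 409481092020.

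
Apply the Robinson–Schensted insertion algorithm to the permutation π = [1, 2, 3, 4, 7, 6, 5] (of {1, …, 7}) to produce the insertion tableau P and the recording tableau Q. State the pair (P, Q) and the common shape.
P = [1, 2, 3, 4, 5] / [6] / [7];  Q = [1, 2, 3, 4, 5] / [6] / [7];  common shape = (5, 1, 1)

Row-insert the values π_1, π_2, … into P one at a time, bumping the leftmost entry strictly greater than the inserted value down to the next row. The recording tableau Q records, in position (i, j), the step at which that cell was added to P.
  Insert 1 (step 1): P = [1];  Q = [1]
  Insert 2 (step 2): P = [1, 2];  Q = [1, 2]
  Insert 3 (step 3): P = [1, 2, 3];  Q = [1, 2, 3]
  Insert 4 (step 4): P = [1, 2, 3, 4];  Q = [1, 2, 3, 4]
  Insert 7 (step 5): P = [1, 2, 3, 4, 7];  Q = [1, 2, 3, 4, 5]
  Insert 6 (step 6): P = [1, 2, 3, 4, 6] / [7];  Q = [1, 2, 3, 4, 5] / [6]
  Insert 5 (step 7): P = [1, 2, 3, 4, 5] / [6] / [7];  Q = [1, 2, 3, 4, 5] / [6] / [7]
Final shape: (5, 1, 1).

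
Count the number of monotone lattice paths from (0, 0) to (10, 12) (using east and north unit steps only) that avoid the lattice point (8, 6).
Number of paths = 562562

Total paths from (0, 0) to (10, 12): C(22, 10) = 646646. Paths through (8, 6): (paths (0, 0) → (8, 6)) × (paths (8, 6) → (10, 12)) = C(14, 8) · C(8, 2) = 3003 · 28 = 84084. Avoidance count = 646646 − 84084 = 562562.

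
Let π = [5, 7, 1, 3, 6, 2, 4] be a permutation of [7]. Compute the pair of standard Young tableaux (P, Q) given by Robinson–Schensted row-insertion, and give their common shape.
P = [1, 2, 4] / [3, 6] / [5, 7];  Q = [1, 2, 5] / [3, 4] / [6, 7];  common shape = (3, 2, 2)

Row-insert the values π_1, π_2, … into P one at a time, bumping the leftmost entry strictly greater than the inserted value down to the next row. The recording tableau Q records, in position (i, j), the step at which that cell was added to P.
  Insert 5 (step 1): P = [5];  Q = [1]
  Insert 7 (step 2): P = [5, 7];  Q = [1, 2]
  Insert 1 (step 3): P = [1, 7] / [5];  Q = [1, 2] / [3]
  Insert 3 (step 4): P = [1, 3] / [5, 7];  Q = [1, 2] / [3, 4]
  Insert 6 (step 5): P = [1, 3, 6] / [5, 7];  Q = [1, 2, 5] / [3, 4]
  Insert 2 (step 6): P = [1, 2, 6] / [3, 7] / [5];  Q = [1, 2, 5] / [3, 4] / [6]
  Insert 4 (step 7): P = [1, 2, 4] / [3, 6] / [5, 7];  Q = [1, 2, 5] / [3, 4] / [6, 7]
Final shape: (3, 2, 2).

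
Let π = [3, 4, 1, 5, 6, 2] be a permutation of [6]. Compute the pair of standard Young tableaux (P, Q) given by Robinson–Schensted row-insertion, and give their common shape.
P = [1, 2, 5, 6] / [3, 4];  Q = [1, 2, 4, 5] / [3, 6];  common shape = (4, 2)

Row-insert the values π_1, π_2, … into P one at a time, bumping the leftmost entry strictly greater than the inserted value down to the next row. The recording tableau Q records, in position (i, j), the step at which that cell was added to P.
  Insert 3 (step 1): P = [3];  Q = [1]
  Insert 4 (step 2): P = [3, 4];  Q = [1, 2]
  Insert 1 (step 3): P = [1, 4] / [3];  Q = [1, 2] / [3]
  Insert 5 (step 4): P = [1, 4, 5] / [3];  Q = [1, 2, 4] / [3]
  Insert 6 (step 5): P = [1, 4, 5, 6] / [3];  Q = [1, 2, 4, 5] / [3]
  Insert 2 (step 6): P = [1, 2, 5, 6] / [3, 4];  Q = [1, 2, 4, 5] / [3, 6]
Final shape: (4, 2).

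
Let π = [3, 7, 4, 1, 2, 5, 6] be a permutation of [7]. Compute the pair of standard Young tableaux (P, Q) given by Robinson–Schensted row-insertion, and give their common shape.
P = [1, 2, 5, 6] / [3, 4] / [7];  Q = [1, 2, 6, 7] / [3, 5] / [4];  common shape = (4, 2, 1)

Row-insert the values π_1, π_2, … into P one at a time, bumping the leftmost entry strictly greater than the inserted value down to the next row. The recording tableau Q records, in position (i, j), the step at which that cell was added to P.
  Insert 3 (step 1): P = [3];  Q = [1]
  Insert 7 (step 2): P = [3, 7];  Q = [1, 2]
  Insert 4 (step 3): P = [3, 4] / [7];  Q = [1, 2] / [3]
  Insert 1 (step 4): P = [1, 4] / [3] / [7];  Q = [1, 2] / [3] / [4]
  Insert 2 (step 5): P = [1, 2] / [3, 4] / [7];  Q = [1, 2] / [3, 5] / [4]
  Insert 5 (step 6): P = [1, 2, 5] / [3, 4] / [7];  Q = [1, 2, 6] / [3, 5] / [4]
  Insert 6 (step 7): P = [1, 2, 5, 6] / [3, 4] / [7];  Q = [1, 2, 6, 7] / [3, 5] / [4]
Final shape: (4, 2, 1).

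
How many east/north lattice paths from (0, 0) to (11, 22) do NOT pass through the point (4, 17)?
Number of paths = 188796600

Total paths from (0, 0) to (11, 22): C(33, 11) = 193536720. Paths through (4, 17): (paths (0, 0) → (4, 17)) × (paths (4, 17) → (11, 22)) = C(21, 4) · C(12, 7) = 5985 · 792 = 4740120. Avoidance count = 193536720 − 4740120 = 188796600.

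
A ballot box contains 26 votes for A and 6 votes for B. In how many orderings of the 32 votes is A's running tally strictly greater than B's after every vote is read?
Strict-lead orderings = 566370

Total orderings of the 32 votes with 26 for A: C(32, 26) = 906192. By the Bertrand ballot formula (Cycle Lemma / reflection principle), the number of orderings in which A is strictly ahead of B throughout is (p − q)/(p + q) · C(p + q, p) = (26 − 6)/(26 + 6) · 906192 = 566370.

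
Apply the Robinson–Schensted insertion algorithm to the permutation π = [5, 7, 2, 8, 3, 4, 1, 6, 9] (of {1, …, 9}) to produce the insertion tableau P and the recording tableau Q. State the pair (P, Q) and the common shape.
P = [1, 3, 4, 6, 9] / [2, 7, 8] / [5];  Q = [1, 2, 4, 8, 9] / [3, 5, 6] / [7];  common shape = (5, 3, 1)

Row-insert the values π_1, π_2, … into P one at a time, bumping the leftmost entry strictly greater than the inserted value down to the next row. The recording tableau Q records, in position (i, j), the step at which that cell was added to P.
  Insert 5 (step 1): P = [5];  Q = [1]
  Insert 7 (step 2): P = [5, 7];  Q = [1, 2]
  Insert 2 (step 3): P = [2, 7] / [5];  Q = [1, 2] / [3]
  Insert 8 (step 4): P = [2, 7, 8] / [5];  Q = [1, 2, 4] / [3]
  Insert 3 (step 5): P = [2, 3, 8] / [5, 7];  Q = [1, 2, 4] / [3, 5]
  Insert 4 (step 6): P = [2, 3, 4] / [5, 7, 8];  Q = [1, 2, 4] / [3, 5, 6]
  Insert 1 (step 7): P = [1, 3, 4] / [2, 7, 8] / [5];  Q = [1, 2, 4] / [3, 5, 6] / [7]
  Insert 6 (step 8): P = [1, 3, 4, 6] / [2, 7, 8] / [5];  Q = [1, 2, 4, 8] / [3, 5, 6] / [7]
  Insert 9 (step 9): P = [1, 3, 4, 6, 9] / [2, 7, 8] / [5];  Q = [1, 2, 4, 8, 9] / [3, 5, 6] / [7]
Final shape: (5, 3, 1).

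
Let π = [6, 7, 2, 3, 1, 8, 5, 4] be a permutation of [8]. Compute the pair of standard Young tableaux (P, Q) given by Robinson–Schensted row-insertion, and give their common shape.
P = [1, 3, 4] / [2, 5, 8] / [6, 7];  Q = [1, 2, 6] / [3, 4, 7] / [5, 8];  common shape = (3, 3, 2)

Row-insert the values π_1, π_2, … into P one at a time, bumping the leftmost entry strictly greater than the inserted value down to the next row. The recording tableau Q records, in position (i, j), the step at which that cell was added to P.
  Insert 6 (step 1): P = [6];  Q = [1]
  Insert 7 (step 2): P = [6, 7];  Q = [1, 2]
  Insert 2 (step 3): P = [2, 7] / [6];  Q = [1, 2] / [3]
  Insert 3 (step 4): P = [2, 3] / [6, 7];  Q = [1, 2] / [3, 4]
  Insert 1 (step 5): P = [1, 3] / [2, 7] / [6];  Q = [1, 2] / [3, 4] / [5]
  Insert 8 (step 6): P = [1, 3, 8] / [2, 7] / [6];  Q = [1, 2, 6] / [3, 4] / [5]
  Insert 5 (step 7): P = [1, 3, 5] / [2, 7, 8] / [6];  Q = [1, 2, 6] / [3, 4, 7] / [5]
  Insert 4 (step 8): P = [1, 3, 4] / [2, 5, 8] / [6, 7];  Q = [1, 2, 6] / [3, 4, 7] / [5, 8]
Final shape: (3, 3, 2).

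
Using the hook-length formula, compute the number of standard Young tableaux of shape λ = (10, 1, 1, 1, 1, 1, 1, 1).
# SYT of shape (10, 1, 1, 1, 1, 1, 1, 1) = 11440

Hook-length formula: f^λ = n! / Π hook(c), product over all cells c of the Young diagram. For λ = (10, 1, 1, 1, 1, 1, 1, 1), n = 17 boxes. Hook lengths by row (left-to-right, top-to-bottom): [17, 9, 8, 7, 6, 5, 4, 3, 2, 1]; [7]; [6]; [5]; [4]; [3]; [2]; [1]. Product of hooks = 31091558400. So f^λ = 17! / 31091558400 = 355687428096000 / 31091558400 = 11440.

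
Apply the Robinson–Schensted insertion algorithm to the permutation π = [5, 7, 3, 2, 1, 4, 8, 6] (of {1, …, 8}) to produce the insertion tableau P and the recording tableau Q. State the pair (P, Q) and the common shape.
P = [1, 4, 6] / [2, 7, 8] / [3] / [5];  Q = [1, 2, 7] / [3, 6, 8] / [4] / [5];  common shape = (3, 3, 1, 1)

Row-insert the values π_1, π_2, … into P one at a time, bumping the leftmost entry strictly greater than the inserted value down to the next row. The recording tableau Q records, in position (i, j), the step at which that cell was added to P.
  Insert 5 (step 1): P = [5];  Q = [1]
  Insert 7 (step 2): P = [5, 7];  Q = [1, 2]
  Insert 3 (step 3): P = [3, 7] / [5];  Q = [1, 2] / [3]
  Insert 2 (step 4): P = [2, 7] / [3] / [5];  Q = [1, 2] / [3] / [4]
  Insert 1 (step 5): P = [1, 7] / [2] / [3] / [5];  Q = [1, 2] / [3] / [4] / [5]
  Insert 4 (step 6): P = [1, 4] / [2, 7] / [3] / [5];  Q = [1, 2] / [3, 6] / [4] / [5]
  Insert 8 (step 7): P = [1, 4, 8] / [2, 7] / [3] / [5];  Q = [1, 2, 7] / [3, 6] / [4] / [5]
  Insert 6 (step 8): P = [1, 4, 6] / [2, 7, 8] / [3] / [5];  Q = [1, 2, 7] / [3, 6, 8] / [4] / [5]
Final shape: (3, 3, 1, 1).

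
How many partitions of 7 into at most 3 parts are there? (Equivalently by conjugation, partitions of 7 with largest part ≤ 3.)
p(7, parts ≤ 3) = 8

Partitions of 7 with all parts ≤ 3: 3+3+1, 3+2+2, 3+2+1+1, 3+1+1+1+1, 2+2+2+1, 2+2+1+1+1, 2+1+1+1+1+1, 1+1+1+1+1+1+1. Count = 8.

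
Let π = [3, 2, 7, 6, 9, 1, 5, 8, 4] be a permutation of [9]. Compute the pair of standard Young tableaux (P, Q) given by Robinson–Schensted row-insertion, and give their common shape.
P = [1, 4, 8] / [2, 5, 9] / [3, 6] / [7];  Q = [1, 3, 5] / [2, 4, 8] / [6, 7] / [9];  common shape = (3, 3, 2, 1)

Row-insert the values π_1, π_2, … into P one at a time, bumping the leftmost entry strictly greater than the inserted value down to the next row. The recording tableau Q records, in position (i, j), the step at which that cell was added to P.
  Insert 3 (step 1): P = [3];  Q = [1]
  Insert 2 (step 2): P = [2] / [3];  Q = [1] / [2]
  Insert 7 (step 3): P = [2, 7] / [3];  Q = [1, 3] / [2]
  Insert 6 (step 4): P = [2, 6] / [3, 7];  Q = [1, 3] / [2, 4]
  Insert 9 (step 5): P = [2, 6, 9] / [3, 7];  Q = [1, 3, 5] / [2, 4]
  Insert 1 (step 6): P = [1, 6, 9] / [2, 7] / [3];  Q = [1, 3, 5] / [2, 4] / [6]
  Insert 5 (step 7): P = [1, 5, 9] / [2, 6] / [3, 7];  Q = [1, 3, 5] / [2, 4] / [6, 7]
  Insert 8 (step 8): P = [1, 5, 8] / [2, 6, 9] / [3, 7];  Q = [1, 3, 5] / [2, 4, 8] / [6, 7]
  Insert 4 (step 9): P = [1, 4, 8] / [2, 5, 9] / [3, 6] / [7];  Q = [1, 3, 5] / [2, 4, 8] / [6, 7] / [9]
Final shape: (3, 3, 2, 1).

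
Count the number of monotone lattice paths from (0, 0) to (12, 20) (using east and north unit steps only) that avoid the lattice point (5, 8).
Number of paths = 160943484

Total paths from (0, 0) to (12, 20): C(32, 12) = 225792840. Paths through (5, 8): (paths (0, 0) → (5, 8)) × (paths (5, 8) → (12, 20)) = C(13, 5) · C(19, 7) = 1287 · 50388 = 64849356. Avoidance count = 225792840 − 64849356 = 160943484.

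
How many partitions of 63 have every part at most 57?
p(63, parts ≤ 57) = 1505480

Use the recurrence p(n, m) = p(n, m−1) + p(n−m, m): either the largest part is < m (count p(n, m−1)) or the largest part is exactly m (remove one copy of m, count p(n−m, m)). With p(0, ·) = 1 this gives p(63, parts ≤ 57) = 1505480. (By conjugating Young diagrams, this also counts partitions of 63 into at most 57 parts.)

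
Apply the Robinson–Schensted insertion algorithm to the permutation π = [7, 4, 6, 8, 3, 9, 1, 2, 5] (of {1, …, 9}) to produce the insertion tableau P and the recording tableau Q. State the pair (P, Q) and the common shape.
P = [1, 2, 5, 9] / [3, 6, 8] / [4] / [7];  Q = [1, 3, 4, 6] / [2, 8, 9] / [5] / [7];  common shape = (4, 3, 1, 1)

Row-insert the values π_1, π_2, … into P one at a time, bumping the leftmost entry strictly greater than the inserted value down to the next row. The recording tableau Q records, in position (i, j), the step at which that cell was added to P.
  Insert 7 (step 1): P = [7];  Q = [1]
  Insert 4 (step 2): P = [4] / [7];  Q = [1] / [2]
  Insert 6 (step 3): P = [4, 6] / [7];  Q = [1, 3] / [2]
  Insert 8 (step 4): P = [4, 6, 8] / [7];  Q = [1, 3, 4] / [2]
  Insert 3 (step 5): P = [3, 6, 8] / [4] / [7];  Q = [1, 3, 4] / [2] / [5]
  Insert 9 (step 6): P = [3, 6, 8, 9] / [4] / [7];  Q = [1, 3, 4, 6] / [2] / [5]
  Insert 1 (step 7): P = [1, 6, 8, 9] / [3] / [4] / [7];  Q = [1, 3, 4, 6] / [2] / [5] / [7]
  Insert 2 (step 8): P = [1, 2, 8, 9] / [3, 6] / [4] / [7];  Q = [1, 3, 4, 6] / [2, 8] / [5] / [7]
  Insert 5 (step 9): P = [1, 2, 5, 9] / [3, 6, 8] / [4] / [7];  Q = [1, 3, 4, 6] / [2, 8, 9] / [5] / [7]
Final shape: (4, 3, 1, 1).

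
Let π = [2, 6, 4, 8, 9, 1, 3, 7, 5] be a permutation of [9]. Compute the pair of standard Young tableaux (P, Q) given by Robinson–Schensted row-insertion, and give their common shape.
P = [1, 3, 5, 9] / [2, 4, 7] / [6, 8];  Q = [1, 2, 4, 5] / [3, 7, 8] / [6, 9];  common shape = (4, 3, 2)

Row-insert the values π_1, π_2, … into P one at a time, bumping the leftmost entry strictly greater than the inserted value down to the next row. The recording tableau Q records, in position (i, j), the step at which that cell was added to P.
  Insert 2 (step 1): P = [2];  Q = [1]
  Insert 6 (step 2): P = [2, 6];  Q = [1, 2]
  Insert 4 (step 3): P = [2, 4] / [6];  Q = [1, 2] / [3]
  Insert 8 (step 4): P = [2, 4, 8] / [6];  Q = [1, 2, 4] / [3]
  Insert 9 (step 5): P = [2, 4, 8, 9] / [6];  Q = [1, 2, 4, 5] / [3]
  Insert 1 (step 6): P = [1, 4, 8, 9] / [2] / [6];  Q = [1, 2, 4, 5] / [3] / [6]
  Insert 3 (step 7): P = [1, 3, 8, 9] / [2, 4] / [6];  Q = [1, 2, 4, 5] / [3, 7] / [6]
  Insert 7 (step 8): P = [1, 3, 7, 9] / [2, 4, 8] / [6];  Q = [1, 2, 4, 5] / [3, 7, 8] / [6]
  Insert 5 (step 9): P = [1, 3, 5, 9] / [2, 4, 7] / [6, 8];  Q = [1, 2, 4, 5] / [3, 7, 8] / [6, 9]
Final shape: (4, 3, 2).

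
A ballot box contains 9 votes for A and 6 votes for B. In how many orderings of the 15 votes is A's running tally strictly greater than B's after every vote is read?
Strict-lead orderings = 1001

Total orderings of the 15 votes with 9 for A: C(15, 9) = 5005. By the Bertrand ballot formula (Cycle Lemma / reflection principle), the number of orderings in which A is strictly ahead of B throughout is (p − q)/(p + q) · C(p + q, p) = (9 − 6)/(9 + 6) · 5005 = 1001.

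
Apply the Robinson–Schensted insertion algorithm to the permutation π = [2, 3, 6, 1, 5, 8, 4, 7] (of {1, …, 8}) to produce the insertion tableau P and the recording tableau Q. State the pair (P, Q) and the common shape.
P = [1, 3, 4, 7] / [2, 5, 8] / [6];  Q = [1, 2, 3, 6] / [4, 5, 8] / [7];  common shape = (4, 3, 1)

Row-insert the values π_1, π_2, … into P one at a time, bumping the leftmost entry strictly greater than the inserted value down to the next row. The recording tableau Q records, in position (i, j), the step at which that cell was added to P.
  Insert 2 (step 1): P = [2];  Q = [1]
  Insert 3 (step 2): P = [2, 3];  Q = [1, 2]
  Insert 6 (step 3): P = [2, 3, 6];  Q = [1, 2, 3]
  Insert 1 (step 4): P = [1, 3, 6] / [2];  Q = [1, 2, 3] / [4]
  Insert 5 (step 5): P = [1, 3, 5] / [2, 6];  Q = [1, 2, 3] / [4, 5]
  Insert 8 (step 6): P = [1, 3, 5, 8] / [2, 6];  Q = [1, 2, 3, 6] / [4, 5]
  Insert 4 (step 7): P = [1, 3, 4, 8] / [2, 5] / [6];  Q = [1, 2, 3, 6] / [4, 5] / [7]
  Insert 7 (step 8): P = [1, 3, 4, 7] / [2, 5, 8] / [6];  Q = [1, 2, 3, 6] / [4, 5, 8] / [7]
Final shape: (4, 3, 1).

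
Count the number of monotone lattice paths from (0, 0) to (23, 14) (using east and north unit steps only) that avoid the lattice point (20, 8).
Number of paths = 5846005980

Total paths from (0, 0) to (23, 14): C(37, 23) = 6107086800. Paths through (20, 8): (paths (0, 0) → (20, 8)) × (paths (20, 8) → (23, 14)) = C(28, 20) · C(9, 3) = 3108105 · 84 = 261080820. Avoidance count = 6107086800 − 261080820 = 5846005980.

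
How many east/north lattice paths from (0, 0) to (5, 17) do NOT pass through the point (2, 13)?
Number of paths = 22659

Total paths from (0, 0) to (5, 17): C(22, 5) = 26334. Paths through (2, 13): (paths (0, 0) → (2, 13)) × (paths (2, 13) → (5, 17)) = C(15, 2) · C(7, 3) = 105 · 35 = 3675. Avoidance count = 26334 − 3675 = 22659.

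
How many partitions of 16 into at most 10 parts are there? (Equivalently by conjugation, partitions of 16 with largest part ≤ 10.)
p(16, parts ≤ 10) = 212

Partitions of 16 with all parts ≤ 10: 10+6, 10+5+1, 10+4+2, 10+4+1+1, 10+3+3, 10+3+2+1, 10+3+1+1+1, 10+2+2+2, 10+2+2+1+1, 10+2+1+1+1+1, 10+1+1+1+1+1+1, 9+7, 9+6+1, 9+5+2, 9+5+1+1, 9+4+3, 9+4+2+1, 9+4+1+1+1, 9+3+3+1, 9+3+2+2, 9+3+2+1+1, 9+3+1+1+1+1, 9+2+2+2+1, 9+2+2+1+1+1, 9+2+1+1+1+1+1, 9+1+1+1+1+1+1+1, 8+8, 8+7+1, 8+6+2, 8+6+1+1, … (212 total). Count = 212.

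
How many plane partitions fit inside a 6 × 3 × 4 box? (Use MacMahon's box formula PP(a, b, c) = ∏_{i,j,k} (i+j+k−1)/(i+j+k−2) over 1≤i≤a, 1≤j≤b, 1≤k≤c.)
PP(6, 3, 4) = 457380

Evaluate the triple product over i = 1..6, j = 1..3, k = 1..4. The factors are (2/1) · (3/2) · (4/3) · (5/4) · (3/2) · (4/3) · (5/4) · (6/5) · … (72 factors total). The numerators and denominators telescope so the product is an integer; carrying out the multiplication exactly gives PP(6, 3, 4) = 457380.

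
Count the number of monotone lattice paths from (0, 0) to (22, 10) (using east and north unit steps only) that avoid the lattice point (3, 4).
Number of paths = 58313740

Total paths from (0, 0) to (22, 10): C(32, 22) = 64512240. Paths through (3, 4): (paths (0, 0) → (3, 4)) × (paths (3, 4) → (22, 10)) = C(7, 3) · C(25, 19) = 35 · 177100 = 6198500. Avoidance count = 64512240 − 6198500 = 58313740.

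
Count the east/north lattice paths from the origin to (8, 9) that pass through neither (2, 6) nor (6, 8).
Number of paths = 14209

Inclusion–exclusion. Total paths: C(17, 8) = 24310. Through P₁: C(8, 2)·C(9, 6) = 2352. Through P₂: C(14, 6)·C(3, 2) = 9009. Since P₁ is strictly southwest of P₂, a monotone path through both must visit P₁ then P₂; paths through both = C(8, 2)·C(6, 4)·C(3, 2) = 1260. Avoid both = 24310 − 2352 − 9009 + 1260 = 14209.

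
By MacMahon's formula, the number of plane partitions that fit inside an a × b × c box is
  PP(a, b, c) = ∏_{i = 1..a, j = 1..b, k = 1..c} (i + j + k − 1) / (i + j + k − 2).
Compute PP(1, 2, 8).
PP(1, 2, 8) = 45

Evaluate the triple product over i = 1..1, j = 1..2, k = 1..8. The factors are (2/1) · (3/2) · (4/3) · (5/4) · (6/5) · (7/6) · (8/7) · (9/8) · … (16 factors total). The numerators and denominators telescope so the product is an integer; carrying out the multiplication exactly gives PP(1, 2, 8) = 45.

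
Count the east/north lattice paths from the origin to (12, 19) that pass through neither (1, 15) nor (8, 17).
Number of paths = 124883700

Inclusion–exclusion. Total paths: C(31, 12) = 141120525. Through P₁: C(16, 1)·C(15, 11) = 21840. Through P₂: C(25, 8)·C(6, 4) = 16223625. Since P₁ is strictly southwest of P₂, a monotone path through both must visit P₁ then P₂; paths through both = C(16, 1)·C(9, 7)·C(6, 4) = 8640. Avoid both = 141120525 − 21840 − 16223625 + 8640 = 124883700.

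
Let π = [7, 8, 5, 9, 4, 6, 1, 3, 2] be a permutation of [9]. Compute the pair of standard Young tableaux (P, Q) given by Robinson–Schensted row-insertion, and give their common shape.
P = [1, 2, 9] / [3, 6] / [4, 8] / [5] / [7];  Q = [1, 2, 4] / [3, 6] / [5, 8] / [7] / [9];  common shape = (3, 2, 2, 1, 1)

Row-insert the values π_1, π_2, … into P one at a time, bumping the leftmost entry strictly greater than the inserted value down to the next row. The recording tableau Q records, in position (i, j), the step at which that cell was added to P.
  Insert 7 (step 1): P = [7];  Q = [1]
  Insert 8 (step 2): P = [7, 8];  Q = [1, 2]
  Insert 5 (step 3): P = [5, 8] / [7];  Q = [1, 2] / [3]
  Insert 9 (step 4): P = [5, 8, 9] / [7];  Q = [1, 2, 4] / [3]
  Insert 4 (step 5): P = [4, 8, 9] / [5] / [7];  Q = [1, 2, 4] / [3] / [5]
  Insert 6 (step 6): P = [4, 6, 9] / [5, 8] / [7];  Q = [1, 2, 4] / [3, 6] / [5]
  Insert 1 (step 7): P = [1, 6, 9] / [4, 8] / [5] / [7];  Q = [1, 2, 4] / [3, 6] / [5] / [7]
  Insert 3 (step 8): P = [1, 3, 9] / [4, 6] / [5, 8] / [7];  Q = [1, 2, 4] / [3, 6] / [5, 8] / [7]
  Insert 2 (step 9): P = [1, 2, 9] / [3, 6] / [4, 8] / [5] / [7];  Q = [1, 2, 4] / [3, 6] / [5, 8] / [7] / [9]
Final shape: (3, 2, 2, 1, 1).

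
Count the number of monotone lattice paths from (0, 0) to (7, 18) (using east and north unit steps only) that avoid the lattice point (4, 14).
Number of paths = 373600

Total paths from (0, 0) to (7, 18): C(25, 7) = 480700. Paths through (4, 14): (paths (0, 0) → (4, 14)) × (paths (4, 14) → (7, 18)) = C(18, 4) · C(7, 3) = 3060 · 35 = 107100. Avoidance count = 480700 − 107100 = 373600.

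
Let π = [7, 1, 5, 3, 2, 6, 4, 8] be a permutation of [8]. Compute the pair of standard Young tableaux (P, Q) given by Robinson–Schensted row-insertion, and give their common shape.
P = [1, 2, 4, 8] / [3, 6] / [5] / [7];  Q = [1, 3, 6, 8] / [2, 7] / [4] / [5];  common shape = (4, 2, 1, 1)

Row-insert the values π_1, π_2, … into P one at a time, bumping the leftmost entry strictly greater than the inserted value down to the next row. The recording tableau Q records, in position (i, j), the step at which that cell was added to P.
  Insert 7 (step 1): P = [7];  Q = [1]
  Insert 1 (step 2): P = [1] / [7];  Q = [1] / [2]
  Insert 5 (step 3): P = [1, 5] / [7];  Q = [1, 3] / [2]
  Insert 3 (step 4): P = [1, 3] / [5] / [7];  Q = [1, 3] / [2] / [4]
  Insert 2 (step 5): P = [1, 2] / [3] / [5] / [7];  Q = [1, 3] / [2] / [4] / [5]
  Insert 6 (step 6): P = [1, 2, 6] / [3] / [5] / [7];  Q = [1, 3, 6] / [2] / [4] / [5]
  Insert 4 (step 7): P = [1, 2, 4] / [3, 6] / [5] / [7];  Q = [1, 3, 6] / [2, 7] / [4] / [5]
  Insert 8 (step 8): P = [1, 2, 4, 8] / [3, 6] / [5] / [7];  Q = [1, 3, 6, 8] / [2, 7] / [4] / [5]
Final shape: (4, 2, 1, 1).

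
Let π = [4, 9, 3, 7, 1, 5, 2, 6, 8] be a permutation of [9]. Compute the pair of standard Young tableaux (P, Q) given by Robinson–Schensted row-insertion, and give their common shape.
P = [1, 2, 6, 8] / [3, 5] / [4, 7] / [9];  Q = [1, 2, 8, 9] / [3, 4] / [5, 6] / [7];  common shape = (4, 2, 2, 1)

Row-insert the values π_1, π_2, … into P one at a time, bumping the leftmost entry strictly greater than the inserted value down to the next row. The recording tableau Q records, in position (i, j), the step at which that cell was added to P.
  Insert 4 (step 1): P = [4];  Q = [1]
  Insert 9 (step 2): P = [4, 9];  Q = [1, 2]
  Insert 3 (step 3): P = [3, 9] / [4];  Q = [1, 2] / [3]
  Insert 7 (step 4): P = [3, 7] / [4, 9];  Q = [1, 2] / [3, 4]
  Insert 1 (step 5): P = [1, 7] / [3, 9] / [4];  Q = [1, 2] / [3, 4] / [5]
  Insert 5 (step 6): P = [1, 5] / [3, 7] / [4, 9];  Q = [1, 2] / [3, 4] / [5, 6]
  Insert 2 (step 7): P = [1, 2] / [3, 5] / [4, 7] / [9];  Q = [1, 2] / [3, 4] / [5, 6] / [7]
  Insert 6 (step 8): P = [1, 2, 6] / [3, 5] / [4, 7] / [9];  Q = [1, 2, 8] / [3, 4] / [5, 6] / [7]
  Insert 8 (step 9): P = [1, 2, 6, 8] / [3, 5] / [4, 7] / [9];  Q = [1, 2, 8, 9] / [3, 4] / [5, 6] / [7]
Final shape: (4, 2, 2, 1).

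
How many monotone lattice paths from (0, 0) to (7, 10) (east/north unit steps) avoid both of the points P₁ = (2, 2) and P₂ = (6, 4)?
Number of paths = 10886

Inclusion–exclusion. Total paths: C(17, 7) = 19448. Through P₁: C(4, 2)·C(13, 5) = 7722. Through P₂: C(10, 6)·C(7, 1) = 1470. Since P₁ is strictly southwest of P₂, a monotone path through both must visit P₁ then P₂; paths through both = C(4, 2)·C(6, 4)·C(7, 1) = 630. Avoid both = 19448 − 7722 − 1470 + 630 = 10886.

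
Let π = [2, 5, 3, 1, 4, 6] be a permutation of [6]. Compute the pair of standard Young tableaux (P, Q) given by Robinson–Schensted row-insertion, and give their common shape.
P = [1, 3, 4, 6] / [2] / [5];  Q = [1, 2, 5, 6] / [3] / [4];  common shape = (4, 1, 1)

Row-insert the values π_1, π_2, … into P one at a time, bumping the leftmost entry strictly greater than the inserted value down to the next row. The recording tableau Q records, in position (i, j), the step at which that cell was added to P.
  Insert 2 (step 1): P = [2];  Q = [1]
  Insert 5 (step 2): P = [2, 5];  Q = [1, 2]
  Insert 3 (step 3): P = [2, 3] / [5];  Q = [1, 2] / [3]
  Insert 1 (step 4): P = [1, 3] / [2] / [5];  Q = [1, 2] / [3] / [4]
  Insert 4 (step 5): P = [1, 3, 4] / [2] / [5];  Q = [1, 2, 5] / [3] / [4]
  Insert 6 (step 6): P = [1, 3, 4, 6] / [2] / [5];  Q = [1, 2, 5, 6] / [3] / [4]
Final shape: (4, 1, 1).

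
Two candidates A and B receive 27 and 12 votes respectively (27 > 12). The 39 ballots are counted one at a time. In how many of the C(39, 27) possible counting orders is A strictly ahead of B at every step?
Strict-lead orderings = 1504152860

Total orderings of the 39 votes with 27 for A: C(39, 27) = 3910797436. By the Bertrand ballot formula (Cycle Lemma / reflection principle), the number of orderings in which A is strictly ahead of B throughout is (p − q)/(p + q) · C(p + q, p) = (27 − 12)/(27 + 12) · 3910797436 = 1504152860.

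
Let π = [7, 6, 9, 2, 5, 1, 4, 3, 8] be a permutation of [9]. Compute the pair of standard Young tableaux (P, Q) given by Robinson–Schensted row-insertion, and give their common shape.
P = [1, 3, 8] / [2, 4] / [5, 9] / [6] / [7];  Q = [1, 3, 9] / [2, 5] / [4, 7] / [6] / [8];  common shape = (3, 2, 2, 1, 1)

Row-insert the values π_1, π_2, … into P one at a time, bumping the leftmost entry strictly greater than the inserted value down to the next row. The recording tableau Q records, in position (i, j), the step at which that cell was added to P.
  Insert 7 (step 1): P = [7];  Q = [1]
  Insert 6 (step 2): P = [6] / [7];  Q = [1] / [2]
  Insert 9 (step 3): P = [6, 9] / [7];  Q = [1, 3] / [2]
  Insert 2 (step 4): P = [2, 9] / [6] / [7];  Q = [1, 3] / [2] / [4]
  Insert 5 (step 5): P = [2, 5] / [6, 9] / [7];  Q = [1, 3] / [2, 5] / [4]
  Insert 1 (step 6): P = [1, 5] / [2, 9] / [6] / [7];  Q = [1, 3] / [2, 5] / [4] / [6]
  Insert 4 (step 7): P = [1, 4] / [2, 5] / [6, 9] / [7];  Q = [1, 3] / [2, 5] / [4, 7] / [6]
  Insert 3 (step 8): P = [1, 3] / [2, 4] / [5, 9] / [6] / [7];  Q = [1, 3] / [2, 5] / [4, 7] / [6] / [8]
  Insert 8 (step 9): P = [1, 3, 8] / [2, 4] / [5, 9] / [6] / [7];  Q = [1, 3, 9] / [2, 5] / [4, 7] / [6] / [8]
Final shape: (3, 2, 2, 1, 1).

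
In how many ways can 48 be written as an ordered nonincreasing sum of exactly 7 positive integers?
p(48, 7 parts) = 7190

Partitions of n into exactly k parts are in bijection with partitions of n − k into at most k parts (subtract 1 from each part). So p(48, exactly 7) = p(41, parts ≤ 7). Computing via the recurrence p(m, j) = p(m, j−1) + p(m−j, j) gives 7190.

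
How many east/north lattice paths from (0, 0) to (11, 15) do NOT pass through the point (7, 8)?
Number of paths = 5602610

Total paths from (0, 0) to (11, 15): C(26, 11) = 7726160. Paths through (7, 8): (paths (0, 0) → (7, 8)) × (paths (7, 8) → (11, 15)) = C(15, 7) · C(11, 4) = 6435 · 330 = 2123550. Avoidance count = 7726160 − 2123550 = 5602610.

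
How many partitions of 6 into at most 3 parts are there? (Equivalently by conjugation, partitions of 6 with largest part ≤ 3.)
p(6, parts ≤ 3) = 7

Partitions of 6 with all parts ≤ 3: 3+3, 3+2+1, 3+1+1+1, 2+2+2, 2+2+1+1, 2+1+1+1+1, 1+1+1+1+1+1. Count = 7.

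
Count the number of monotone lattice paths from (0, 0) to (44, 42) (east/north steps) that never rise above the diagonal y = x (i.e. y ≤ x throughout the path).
Number of paths = 432446640387911341427340

By the reflection principle (André's argument), the number of monotone paths to (44, 42) with n ≤ m that never go above y = x is C(86, 44) − C(86, 45) = 6486699605818670121410100 − 6054252965430758779982760 = 432446640387911341427340.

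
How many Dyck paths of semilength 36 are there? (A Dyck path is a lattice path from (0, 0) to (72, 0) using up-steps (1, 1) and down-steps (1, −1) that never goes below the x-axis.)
C_36 = 11959798385860453492

These Dyck paths are counted by the Catalan number C_n = (1/(n + 1)) · C(2n, n). For n = 36: C_36 = (1/37) · C(72, 36) = 442512540276836779204/37 = 11959798385860453492.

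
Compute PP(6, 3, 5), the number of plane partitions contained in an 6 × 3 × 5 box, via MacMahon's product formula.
PP(6, 3, 5) = 3737448

Evaluate the triple product over i = 1..6, j = 1..3, k = 1..5. The factors are (2/1) · (3/2) · (4/3) · (5/4) · (6/5) · (3/2) · (4/3) · (5/4) · … (90 factors total). The numerators and denominators telescope so the product is an integer; carrying out the multiplication exactly gives PP(6, 3, 5) = 3737448.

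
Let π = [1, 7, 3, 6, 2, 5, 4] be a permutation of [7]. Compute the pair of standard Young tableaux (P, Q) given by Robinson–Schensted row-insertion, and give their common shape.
P = [1, 2, 4] / [3, 5] / [6] / [7];  Q = [1, 2, 4] / [3, 6] / [5] / [7];  common shape = (3, 2, 1, 1)

Row-insert the values π_1, π_2, … into P one at a time, bumping the leftmost entry strictly greater than the inserted value down to the next row. The recording tableau Q records, in position (i, j), the step at which that cell was added to P.
  Insert 1 (step 1): P = [1];  Q = [1]
  Insert 7 (step 2): P = [1, 7];  Q = [1, 2]
  Insert 3 (step 3): P = [1, 3] / [7];  Q = [1, 2] / [3]
  Insert 6 (step 4): P = [1, 3, 6] / [7];  Q = [1, 2, 4] / [3]
  Insert 2 (step 5): P = [1, 2, 6] / [3] / [7];  Q = [1, 2, 4] / [3] / [5]
  Insert 5 (step 6): P = [1, 2, 5] / [3, 6] / [7];  Q = [1, 2, 4] / [3, 6] / [5]
  Insert 4 (step 7): P = [1, 2, 4] / [3, 5] / [6] / [7];  Q = [1, 2, 4] / [3, 6] / [5] / [7]
Final shape: (3, 2, 1, 1).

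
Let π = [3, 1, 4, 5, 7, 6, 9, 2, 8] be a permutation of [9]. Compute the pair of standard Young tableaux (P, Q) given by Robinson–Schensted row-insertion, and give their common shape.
P = [1, 2, 5, 6, 8] / [3, 4, 9] / [7];  Q = [1, 3, 4, 5, 7] / [2, 6, 9] / [8];  common shape = (5, 3, 1)

Row-insert the values π_1, π_2, … into P one at a time, bumping the leftmost entry strictly greater than the inserted value down to the next row. The recording tableau Q records, in position (i, j), the step at which that cell was added to P.
  Insert 3 (step 1): P = [3];  Q = [1]
  Insert 1 (step 2): P = [1] / [3];  Q = [1] / [2]
  Insert 4 (step 3): P = [1, 4] / [3];  Q = [1, 3] / [2]
  Insert 5 (step 4): P = [1, 4, 5] / [3];  Q = [1, 3, 4] / [2]
  Insert 7 (step 5): P = [1, 4, 5, 7] / [3];  Q = [1, 3, 4, 5] / [2]
  Insert 6 (step 6): P = [1, 4, 5, 6] / [3, 7];  Q = [1, 3, 4, 5] / [2, 6]
  Insert 9 (step 7): P = [1, 4, 5, 6, 9] / [3, 7];  Q = [1, 3, 4, 5, 7] / [2, 6]
  Insert 2 (step 8): P = [1, 2, 5, 6, 9] / [3, 4] / [7];  Q = [1, 3, 4, 5, 7] / [2, 6] / [8]
  Insert 8 (step 9): P = [1, 2, 5, 6, 8] / [3, 4, 9] / [7];  Q = [1, 3, 4, 5, 7] / [2, 6, 9] / [8]
Final shape: (5, 3, 1).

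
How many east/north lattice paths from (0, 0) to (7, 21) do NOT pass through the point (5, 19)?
Number of paths = 929016

Total paths from (0, 0) to (7, 21): C(28, 7) = 1184040. Paths through (5, 19): (paths (0, 0) → (5, 19)) × (paths (5, 19) → (7, 21)) = C(24, 5) · C(4, 2) = 42504 · 6 = 255024. Avoidance count = 1184040 − 255024 = 929016.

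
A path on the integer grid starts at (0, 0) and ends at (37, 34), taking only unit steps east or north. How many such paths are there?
Number of paths = 209296471752557936110

A monotone lattice path from (0, 0) to (37, 34) consists of 37 east steps and 34 north steps in some order, so it is determined by which 37 of the 71 steps are east. The count is C(71, 37) = 209296471752557936110.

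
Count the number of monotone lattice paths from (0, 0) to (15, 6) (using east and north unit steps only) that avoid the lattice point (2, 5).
Number of paths = 53970

Total paths from (0, 0) to (15, 6): C(21, 15) = 54264. Paths through (2, 5): (paths (0, 0) → (2, 5)) × (paths (2, 5) → (15, 6)) = C(7, 2) · C(14, 13) = 21 · 14 = 294. Avoidance count = 54264 − 294 = 53970.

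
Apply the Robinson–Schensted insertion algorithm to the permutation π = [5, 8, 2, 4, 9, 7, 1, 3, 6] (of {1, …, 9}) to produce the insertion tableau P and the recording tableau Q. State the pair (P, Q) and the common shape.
P = [1, 3, 6] / [2, 4, 7] / [5, 8, 9];  Q = [1, 2, 5] / [3, 4, 6] / [7, 8, 9];  common shape = (3, 3, 3)

Row-insert the values π_1, π_2, … into P one at a time, bumping the leftmost entry strictly greater than the inserted value down to the next row. The recording tableau Q records, in position (i, j), the step at which that cell was added to P.
  Insert 5 (step 1): P = [5];  Q = [1]
  Insert 8 (step 2): P = [5, 8];  Q = [1, 2]
  Insert 2 (step 3): P = [2, 8] / [5];  Q = [1, 2] / [3]
  Insert 4 (step 4): P = [2, 4] / [5, 8];  Q = [1, 2] / [3, 4]
  Insert 9 (step 5): P = [2, 4, 9] / [5, 8];  Q = [1, 2, 5] / [3, 4]
  Insert 7 (step 6): P = [2, 4, 7] / [5, 8, 9];  Q = [1, 2, 5] / [3, 4, 6]
  Insert 1 (step 7): P = [1, 4, 7] / [2, 8, 9] / [5];  Q = [1, 2, 5] / [3, 4, 6] / [7]
  Insert 3 (step 8): P = [1, 3, 7] / [2, 4, 9] / [5, 8];  Q = [1, 2, 5] / [3, 4, 6] / [7, 8]
  Insert 6 (step 9): P = [1, 3, 6] / [2, 4, 7] / [5, 8, 9];  Q = [1, 2, 5] / [3, 4, 6] / [7, 8, 9]
Final shape: (3, 3, 3).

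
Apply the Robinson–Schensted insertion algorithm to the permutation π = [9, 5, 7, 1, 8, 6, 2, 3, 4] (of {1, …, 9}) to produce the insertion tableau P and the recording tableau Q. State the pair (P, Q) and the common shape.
P = [1, 2, 3, 4] / [5, 6, 8] / [7] / [9];  Q = [1, 3, 5, 9] / [2, 6, 8] / [4] / [7];  common shape = (4, 3, 1, 1)

Row-insert the values π_1, π_2, … into P one at a time, bumping the leftmost entry strictly greater than the inserted value down to the next row. The recording tableau Q records, in position (i, j), the step at which that cell was added to P.
  Insert 9 (step 1): P = [9];  Q = [1]
  Insert 5 (step 2): P = [5] / [9];  Q = [1] / [2]
  Insert 7 (step 3): P = [5, 7] / [9];  Q = [1, 3] / [2]
  Insert 1 (step 4): P = [1, 7] / [5] / [9];  Q = [1, 3] / [2] / [4]
  Insert 8 (step 5): P = [1, 7, 8] / [5] / [9];  Q = [1, 3, 5] / [2] / [4]
  Insert 6 (step 6): P = [1, 6, 8] / [5, 7] / [9];  Q = [1, 3, 5] / [2, 6] / [4]
  Insert 2 (step 7): P = [1, 2, 8] / [5, 6] / [7] / [9];  Q = [1, 3, 5] / [2, 6] / [4] / [7]
  Insert 3 (step 8): P = [1, 2, 3] / [5, 6, 8] / [7] / [9];  Q = [1, 3, 5] / [2, 6, 8] / [4] / [7]
  Insert 4 (step 9): P = [1, 2, 3, 4] / [5, 6, 8] / [7] / [9];  Q = [1, 3, 5, 9] / [2, 6, 8] / [4] / [7]
Final shape: (4, 3, 1, 1).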